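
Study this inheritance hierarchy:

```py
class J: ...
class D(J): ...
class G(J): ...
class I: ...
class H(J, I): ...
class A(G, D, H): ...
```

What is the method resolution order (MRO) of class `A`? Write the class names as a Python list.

L[A] = A + merge(L[G], L[D], L[H], [G D H])
  take G:  [G J object] + [D J object] + [H J I object] + [G D H]
  take D:  [J object] + [D J object] + [H J I object] + [D H]
  take H:  [J object] + [J object] + [H J I object] + [H]
  take J:  [J object] + [J object] + [J I object]
  take I:  [object] + [object] + [I object]
  take object:  [object] + [object] + [object]

[A, G, D, H, J, I, object]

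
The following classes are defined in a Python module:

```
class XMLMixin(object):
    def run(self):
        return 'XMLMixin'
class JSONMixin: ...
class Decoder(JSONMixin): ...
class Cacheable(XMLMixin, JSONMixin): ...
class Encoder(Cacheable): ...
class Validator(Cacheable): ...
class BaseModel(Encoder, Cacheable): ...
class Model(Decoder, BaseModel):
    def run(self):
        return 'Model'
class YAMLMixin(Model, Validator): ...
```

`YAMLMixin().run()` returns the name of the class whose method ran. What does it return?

Model

L[YAMLMixin] = YAMLMixin + merge(L[Model], L[Validator], [Model Validator])
  take Model:  [Model Decoder BaseModel Encoder Cacheable XMLMixin JSONMixin object] + [Validator Cacheable XMLMixin JSONMixin object] + [Model Validator]
  take Decoder:  [Decoder BaseModel Encoder Cacheable XMLMixin JSONMixin object] + [Validator Cacheable XMLMixin JSONMixin object] + [Validator]
  take BaseModel:  [BaseModel Encoder Cacheable XMLMixin JSONMixin object] + [Validator Cacheable XMLMixin JSONMixin object] + [Validator]
  take Encoder:  [Encoder Cacheable XMLMixin JSONMixin object] + [Validator Cacheable XMLMixin JSONMixin object] + [Validator]
  take Validator:  [Cacheable XMLMixin JSONMixin object] + [Validator Cacheable XMLMixin JSONMixin object] + [Validator]
  take Cacheable:  [Cacheable XMLMixin JSONMixin object] + [Cacheable XMLMixin JSONMixin object]
  take XMLMixin:  [XMLMixin JSONMixin object] + [XMLMixin JSONMixin object]
  take JSONMixin:  [JSONMixin object] + [JSONMixin object]
  take object:  [object] + [object]
MRO: YAMLMixin Model Decoder BaseModel Encoder Validator Cacheable XMLMixin JSONMixin object
run is defined in: Model, XMLMixin. First along the MRO is Model.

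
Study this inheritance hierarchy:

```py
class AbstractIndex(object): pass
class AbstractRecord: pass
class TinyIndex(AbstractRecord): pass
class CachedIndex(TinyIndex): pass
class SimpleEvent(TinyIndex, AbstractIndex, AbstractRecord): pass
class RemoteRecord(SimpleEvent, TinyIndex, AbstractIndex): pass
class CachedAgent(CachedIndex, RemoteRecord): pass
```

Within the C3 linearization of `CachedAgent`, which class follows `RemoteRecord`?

L[CachedAgent] = CachedAgent + merge(L[CachedIndex], L[RemoteRecord], [CachedIndex RemoteRecord])
  take CachedIndex:  [CachedIndex TinyIndex AbstractRecord object] + [RemoteRecord SimpleEvent TinyIndex AbstractIndex AbstractRecord object] + [CachedIndex RemoteRecord]
  take RemoteRecord:  [TinyIndex AbstractRecord object] + [RemoteRecord SimpleEvent TinyIndex AbstractIndex AbstractRecord object] + [RemoteRecord]
  take SimpleEvent:  [TinyIndex AbstractRecord object] + [SimpleEvent TinyIndex AbstractIndex AbstractRecord object]
  take TinyIndex:  [TinyIndex AbstractRecord object] + [TinyIndex AbstractIndex AbstractRecord object]
  take AbstractIndex:  [AbstractRecord object] + [AbstractIndex AbstractRecord object]
  take AbstractRecord:  [AbstractRecord object] + [AbstractRecord object]
  take object:  [object] + [object]
MRO: CachedAgent CachedIndex RemoteRecord SimpleEvent TinyIndex AbstractIndex AbstractRecord object
RemoteRecord is at position 2; next is SimpleEvent.

SimpleEvent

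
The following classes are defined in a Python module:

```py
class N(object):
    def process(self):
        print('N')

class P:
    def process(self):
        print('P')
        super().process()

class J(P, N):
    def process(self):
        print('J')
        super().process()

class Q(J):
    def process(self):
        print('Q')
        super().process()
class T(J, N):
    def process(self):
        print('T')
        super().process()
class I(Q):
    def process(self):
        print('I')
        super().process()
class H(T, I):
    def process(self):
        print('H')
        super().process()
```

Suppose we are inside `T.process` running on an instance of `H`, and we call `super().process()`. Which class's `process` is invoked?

L[H] = H + merge(L[T], L[I], [T I])
  take T:  [T J P N object] + [I Q J P N object] + [T I]
  take I:  [J P N object] + [I Q J P N object] + [I]
  take Q:  [J P N object] + [Q J P N object]
  take J:  [J P N object] + [J P N object]
  take P:  [P N object] + [P N object]
  take N:  [N object] + [N object]
  take object:  [object] + [object]
MRO: H T I Q J P N object
super() in T.process on a H instance goes to the class after T in H's MRO: I.

I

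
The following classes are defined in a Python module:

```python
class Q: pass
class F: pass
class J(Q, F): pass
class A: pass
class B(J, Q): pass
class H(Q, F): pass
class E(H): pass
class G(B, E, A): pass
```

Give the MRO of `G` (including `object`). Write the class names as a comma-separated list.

L[G] = G + merge(L[B], L[E], L[A], [B E A])
  take B:  [B J Q F object] + [E H Q F object] + [A object] + [B E A]
  take J:  [J Q F object] + [E H Q F object] + [A object] + [E A]
  take E:  [Q F object] + [E H Q F object] + [A object] + [E A]
  take H:  [Q F object] + [H Q F object] + [A object] + [A]
  take Q:  [Q F object] + [Q F object] + [A object] + [A]
  take F:  [F object] + [F object] + [A object] + [A]
  take A:  [object] + [object] + [A object] + [A]
  take object:  [object] + [object] + [object]

G, B, J, E, H, Q, F, A, object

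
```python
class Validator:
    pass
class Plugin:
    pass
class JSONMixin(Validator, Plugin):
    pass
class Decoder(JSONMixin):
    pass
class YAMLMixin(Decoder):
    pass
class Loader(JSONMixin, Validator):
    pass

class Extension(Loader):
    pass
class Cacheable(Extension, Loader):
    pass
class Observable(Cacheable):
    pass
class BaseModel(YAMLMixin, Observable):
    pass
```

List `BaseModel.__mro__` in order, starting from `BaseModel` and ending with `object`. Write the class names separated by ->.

BaseModel -> YAMLMixin -> Decoder -> Observable -> Cacheable -> Extension -> Loader -> JSONMixin -> Validator -> Plugin -> object

L[BaseModel] = BaseModel + merge(L[YAMLMixin], L[Observable], [YAMLMixin Observable])
  take YAMLMixin:  [YAMLMixin Decoder JSONMixin Validator Plugin object] + [Observable Cacheable Extension Loader JSONMixin Validator Plugin object] + [YAMLMixin Observable]
  take Decoder:  [Decoder JSONMixin Validator Plugin object] + [Observable Cacheable Extension Loader JSONMixin Validator Plugin object] + [Observable]
  take Observable:  [JSONMixin Validator Plugin object] + [Observable Cacheable Extension Loader JSONMixin Validator Plugin object] + [Observable]
  take Cacheable:  [JSONMixin Validator Plugin object] + [Cacheable Extension Loader JSONMixin Validator Plugin object]
  take Extension:  [JSONMixin Validator Plugin object] + [Extension Loader JSONMixin Validator Plugin object]
  take Loader:  [JSONMixin Validator Plugin object] + [Loader JSONMixin Validator Plugin object]
  take JSONMixin:  [JSONMixin Validator Plugin object] + [JSONMixin Validator Plugin object]
  take Validator:  [Validator Plugin object] + [Validator Plugin object]
  take Plugin:  [Plugin object] + [Plugin object]
  take object:  [object] + [object]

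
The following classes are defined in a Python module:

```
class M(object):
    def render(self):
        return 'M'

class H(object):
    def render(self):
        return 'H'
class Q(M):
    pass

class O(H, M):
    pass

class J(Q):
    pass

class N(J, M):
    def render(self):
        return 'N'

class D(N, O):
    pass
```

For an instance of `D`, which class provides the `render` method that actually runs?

L[D] = D + merge(L[N], L[O], [N O])
  take N:  [N J Q M object] + [O H M object] + [N O]
  take J:  [J Q M object] + [O H M object] + [O]
  take Q:  [Q M object] + [O H M object] + [O]
  take O:  [M object] + [O H M object] + [O]
  take H:  [M object] + [H M object]
  take M:  [M object] + [M object]
  take object:  [object] + [object]
MRO: D N J Q O H M object
render is defined in: H, M, N. First along the MRO is N.

N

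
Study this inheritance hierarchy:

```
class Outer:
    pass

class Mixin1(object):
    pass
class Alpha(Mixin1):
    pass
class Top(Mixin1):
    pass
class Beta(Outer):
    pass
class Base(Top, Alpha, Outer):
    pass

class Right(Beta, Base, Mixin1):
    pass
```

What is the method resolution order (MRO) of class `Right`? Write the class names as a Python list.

L[Right] = Right + merge(L[Beta], L[Base], L[Mixin1], [Beta Base Mixin1])
  take Beta:  [Beta Outer object] + [Base Top Alpha Mixin1 Outer object] + [Mixin1 object] + [Beta Base Mixin1]
  take Base:  [Outer object] + [Base Top Alpha Mixin1 Outer object] + [Mixin1 object] + [Base Mixin1]
  take Top:  [Outer object] + [Top Alpha Mixin1 Outer object] + [Mixin1 object] + [Mixin1]
  take Alpha:  [Outer object] + [Alpha Mixin1 Outer object] + [Mixin1 object] + [Mixin1]
  take Mixin1:  [Outer object] + [Mixin1 Outer object] + [Mixin1 object] + [Mixin1]
  take Outer:  [Outer object] + [Outer object] + [object]
  take object:  [object] + [object] + [object]

[Right, Beta, Base, Top, Alpha, Mixin1, Outer, object]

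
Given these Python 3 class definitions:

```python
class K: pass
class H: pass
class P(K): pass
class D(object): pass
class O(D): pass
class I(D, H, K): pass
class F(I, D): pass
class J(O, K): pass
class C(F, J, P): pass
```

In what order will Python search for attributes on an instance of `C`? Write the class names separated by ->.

L[C] = C + merge(L[F], L[J], L[P], [F J P])
  take F:  [F I D H K object] + [J O D K object] + [P K object] + [F J P]
  take I:  [I D H K object] + [J O D K object] + [P K object] + [J P]
  take J:  [D H K object] + [J O D K object] + [P K object] + [J P]
  take O:  [D H K object] + [O D K object] + [P K object] + [P]
  take D:  [D H K object] + [D K object] + [P K object] + [P]
  take H:  [H K object] + [K object] + [P K object] + [P]
  take P:  [K object] + [K object] + [P K object] + [P]
  take K:  [K object] + [K object] + [K object]
  take object:  [object] + [object] + [object]

C -> F -> I -> J -> O -> D -> H -> P -> K -> object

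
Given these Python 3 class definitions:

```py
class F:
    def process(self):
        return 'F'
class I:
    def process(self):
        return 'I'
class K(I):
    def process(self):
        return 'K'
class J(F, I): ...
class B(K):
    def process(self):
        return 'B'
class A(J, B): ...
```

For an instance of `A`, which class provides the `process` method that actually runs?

F

L[A] = A + merge(L[J], L[B], [J B])
  take J:  [J F I object] + [B K I object] + [J B]
  take F:  [F I object] + [B K I object] + [B]
  take B:  [I object] + [B K I object] + [B]
  take K:  [I object] + [K I object]
  take I:  [I object] + [I object]
  take object:  [object] + [object]
MRO: A J F B K I object
process is defined in: B, F, I, K. First along the MRO is F.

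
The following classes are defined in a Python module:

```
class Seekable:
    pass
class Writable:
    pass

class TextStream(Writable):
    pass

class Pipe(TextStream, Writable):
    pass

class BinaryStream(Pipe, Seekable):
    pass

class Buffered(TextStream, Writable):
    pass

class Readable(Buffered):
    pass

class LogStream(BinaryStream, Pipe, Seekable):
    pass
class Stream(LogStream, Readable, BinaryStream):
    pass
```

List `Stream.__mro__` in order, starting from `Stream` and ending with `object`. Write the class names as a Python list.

[Stream, LogStream, Readable, BinaryStream, Pipe, Buffered, TextStream, Writable, Seekable, object]

L[Stream] = Stream + merge(L[LogStream], L[Readable], L[BinaryStream], [LogStream Readable BinaryStream])
  take LogStream:  [LogStream BinaryStream Pipe TextStream Writable Seekable object] + [Readable Buffered TextStream Writable object] + [BinaryStream Pipe TextStream Writable Seekable object] + [LogStream Readable BinaryStream]
  take Readable:  [BinaryStream Pipe TextStream Writable Seekable object] + [Readable Buffered TextStream Writable object] + [BinaryStream Pipe TextStream Writable Seekable object] + [Readable BinaryStream]
  take BinaryStream:  [BinaryStream Pipe TextStream Writable Seekable object] + [Buffered TextStream Writable object] + [BinaryStream Pipe TextStream Writable Seekable object] + [BinaryStream]
  take Pipe:  [Pipe TextStream Writable Seekable object] + [Buffered TextStream Writable object] + [Pipe TextStream Writable Seekable object]
  take Buffered:  [TextStream Writable Seekable object] + [Buffered TextStream Writable object] + [TextStream Writable Seekable object]
  take TextStream:  [TextStream Writable Seekable object] + [TextStream Writable object] + [TextStream Writable Seekable object]
  take Writable:  [Writable Seekable object] + [Writable object] + [Writable Seekable object]
  take Seekable:  [Seekable object] + [object] + [Seekable object]
  take object:  [object] + [object] + [object]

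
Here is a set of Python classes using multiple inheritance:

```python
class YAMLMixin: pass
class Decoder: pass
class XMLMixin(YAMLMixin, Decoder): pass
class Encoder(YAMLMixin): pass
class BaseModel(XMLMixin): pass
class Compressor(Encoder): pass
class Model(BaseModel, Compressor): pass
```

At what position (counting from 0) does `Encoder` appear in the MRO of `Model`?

L[Model] = Model + merge(L[BaseModel], L[Compressor], [BaseModel Compressor])
  take BaseModel:  [BaseModel XMLMixin YAMLMixin Decoder object] + [Compressor Encoder YAMLMixin object] + [BaseModel Compressor]
  take XMLMixin:  [XMLMixin YAMLMixin Decoder object] + [Compressor Encoder YAMLMixin object] + [Compressor]
  take Compressor:  [YAMLMixin Decoder object] + [Compressor Encoder YAMLMixin object] + [Compressor]
  take Encoder:  [YAMLMixin Decoder object] + [Encoder YAMLMixin object]
  take YAMLMixin:  [YAMLMixin Decoder object] + [YAMLMixin object]
  take Decoder:  [Decoder object] + [object]
  take object:  [object] + [object]
MRO: Model BaseModel XMLMixin Compressor Encoder YAMLMixin Decoder object
Encoder sits at index 4.

4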